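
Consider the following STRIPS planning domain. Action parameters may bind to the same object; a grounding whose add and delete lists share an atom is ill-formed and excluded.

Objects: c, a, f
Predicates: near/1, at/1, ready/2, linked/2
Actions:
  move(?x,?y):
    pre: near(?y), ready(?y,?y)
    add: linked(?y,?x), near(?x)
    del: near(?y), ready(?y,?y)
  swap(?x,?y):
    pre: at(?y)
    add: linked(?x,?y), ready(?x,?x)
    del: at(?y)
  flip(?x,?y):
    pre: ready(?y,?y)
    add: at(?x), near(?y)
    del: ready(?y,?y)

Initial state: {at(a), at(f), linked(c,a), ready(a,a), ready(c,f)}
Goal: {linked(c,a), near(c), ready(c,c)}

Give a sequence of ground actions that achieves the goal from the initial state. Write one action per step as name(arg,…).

swap(c,a); flip(c,c); swap(c,c)

1. swap(c,a)  →  {at(f), linked(c,a), ready(a,a), ready(c,c), ready(c,f)}
2. flip(c,c)  →  {at(c), at(f), linked(c,a), near(c), ready(a,a), ready(c,f)}
3. swap(c,c)  →  {at(f), linked(c,a), linked(c,c), near(c), ready(a,a), ready(c,c), ready(c,f)}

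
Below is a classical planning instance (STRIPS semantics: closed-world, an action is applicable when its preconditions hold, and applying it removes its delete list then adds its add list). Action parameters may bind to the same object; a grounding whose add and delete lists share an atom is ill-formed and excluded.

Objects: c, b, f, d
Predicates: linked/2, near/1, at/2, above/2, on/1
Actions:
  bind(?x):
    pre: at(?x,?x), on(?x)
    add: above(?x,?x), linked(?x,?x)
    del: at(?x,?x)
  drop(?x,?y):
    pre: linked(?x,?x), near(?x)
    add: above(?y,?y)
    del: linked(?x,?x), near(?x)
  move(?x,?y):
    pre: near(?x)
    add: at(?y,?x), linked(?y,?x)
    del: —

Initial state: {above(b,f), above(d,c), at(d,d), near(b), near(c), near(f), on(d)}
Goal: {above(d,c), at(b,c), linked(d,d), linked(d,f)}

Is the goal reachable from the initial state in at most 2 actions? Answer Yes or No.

1. bind(d)  →  {above(b,f), above(d,c), above(d,d), linked(d,d), near(b), near(c), near(f), on(d)}
2. move(c,b)  →  {above(b,f), above(d,c), above(d,d), at(b,c), linked(b,c), linked(d,d), near(b), near(c), near(f), on(d)}
3. move(f,d)  →  {above(b,f), above(d,c), above(d,d), at(b,c), at(d,f), linked(b,c), linked(d,d), linked(d,f), near(b), near(c), near(f), on(d)}
optimal plan length = 3; 3 > 2

No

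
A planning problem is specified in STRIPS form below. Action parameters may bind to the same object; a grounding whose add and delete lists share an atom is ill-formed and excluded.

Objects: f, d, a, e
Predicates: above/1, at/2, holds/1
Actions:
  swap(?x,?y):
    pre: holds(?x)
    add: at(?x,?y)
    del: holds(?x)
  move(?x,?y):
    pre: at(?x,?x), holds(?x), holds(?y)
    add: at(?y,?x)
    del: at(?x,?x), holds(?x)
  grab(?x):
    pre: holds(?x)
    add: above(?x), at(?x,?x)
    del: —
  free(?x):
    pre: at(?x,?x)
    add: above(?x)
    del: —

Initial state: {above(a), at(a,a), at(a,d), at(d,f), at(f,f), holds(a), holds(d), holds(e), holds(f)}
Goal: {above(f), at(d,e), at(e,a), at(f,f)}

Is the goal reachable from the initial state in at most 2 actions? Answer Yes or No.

No

1. swap(d,e)  →  {above(a), at(a,a), at(a,d), at(d,e), at(d,f), at(f,f), holds(a), holds(e), holds(f)}
2. swap(e,a)  →  {above(a), at(a,a), at(a,d), at(d,e), at(d,f), at(e,a), at(f,f), holds(a), holds(f)}
3. grab(f)  →  {above(a), above(f), at(a,a), at(a,d), at(d,e), at(d,f), at(e,a), at(f,f), holds(a), holds(f)}
optimal plan length = 3; 3 > 2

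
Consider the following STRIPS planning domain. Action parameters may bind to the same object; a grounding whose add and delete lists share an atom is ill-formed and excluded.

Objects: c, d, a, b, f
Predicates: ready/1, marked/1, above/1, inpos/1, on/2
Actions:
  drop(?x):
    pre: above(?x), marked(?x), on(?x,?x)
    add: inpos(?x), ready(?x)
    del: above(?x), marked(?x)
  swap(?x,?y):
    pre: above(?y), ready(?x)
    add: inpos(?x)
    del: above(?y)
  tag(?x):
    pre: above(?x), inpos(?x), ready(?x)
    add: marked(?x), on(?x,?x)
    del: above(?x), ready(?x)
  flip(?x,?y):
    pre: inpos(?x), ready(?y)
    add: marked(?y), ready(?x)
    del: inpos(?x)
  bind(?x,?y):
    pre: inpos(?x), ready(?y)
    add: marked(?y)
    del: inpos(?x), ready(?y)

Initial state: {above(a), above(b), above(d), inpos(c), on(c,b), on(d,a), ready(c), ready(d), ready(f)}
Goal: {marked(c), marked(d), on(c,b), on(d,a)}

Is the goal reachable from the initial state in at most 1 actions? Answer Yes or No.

1. swap(d,d)  →  {above(a), above(b), inpos(c), inpos(d), on(c,b), on(d,a), ready(c), ready(d), ready(f)}
2. flip(c,c)  →  {above(a), above(b), inpos(d), marked(c), on(c,b), on(d,a), ready(c), ready(d), ready(f)}
3. flip(d,d)  →  {above(a), above(b), marked(c), marked(d), on(c,b), on(d,a), ready(c), ready(d), ready(f)}
optimal plan length = 3; 3 > 1

No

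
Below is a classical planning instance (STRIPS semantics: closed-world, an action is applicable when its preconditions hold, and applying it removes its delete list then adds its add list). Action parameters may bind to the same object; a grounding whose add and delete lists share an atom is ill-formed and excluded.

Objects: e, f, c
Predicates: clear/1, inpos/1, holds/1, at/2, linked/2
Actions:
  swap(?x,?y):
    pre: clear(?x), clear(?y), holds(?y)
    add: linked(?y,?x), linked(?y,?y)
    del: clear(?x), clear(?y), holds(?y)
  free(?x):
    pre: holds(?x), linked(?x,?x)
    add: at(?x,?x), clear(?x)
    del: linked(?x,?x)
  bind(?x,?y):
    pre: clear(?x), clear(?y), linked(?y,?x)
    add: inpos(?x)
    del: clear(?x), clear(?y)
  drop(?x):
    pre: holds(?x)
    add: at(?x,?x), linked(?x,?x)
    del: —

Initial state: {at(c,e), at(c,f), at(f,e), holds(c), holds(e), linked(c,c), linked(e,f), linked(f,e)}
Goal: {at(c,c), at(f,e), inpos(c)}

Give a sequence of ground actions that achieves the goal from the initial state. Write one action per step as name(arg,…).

free(c); drop(c); bind(c,c)

1. free(c)  →  {at(c,c), at(c,e), at(c,f), at(f,e), clear(c), holds(c), holds(e), linked(e,f), linked(f,e)}
2. drop(c)  →  {at(c,c), at(c,e), at(c,f), at(f,e), clear(c), holds(c), holds(e), linked(c,c), linked(e,f), linked(f,e)}
3. bind(c,c)  →  {at(c,c), at(c,e), at(c,f), at(f,e), holds(c), holds(e), inpos(c), linked(c,c), linked(e,f), linked(f,e)}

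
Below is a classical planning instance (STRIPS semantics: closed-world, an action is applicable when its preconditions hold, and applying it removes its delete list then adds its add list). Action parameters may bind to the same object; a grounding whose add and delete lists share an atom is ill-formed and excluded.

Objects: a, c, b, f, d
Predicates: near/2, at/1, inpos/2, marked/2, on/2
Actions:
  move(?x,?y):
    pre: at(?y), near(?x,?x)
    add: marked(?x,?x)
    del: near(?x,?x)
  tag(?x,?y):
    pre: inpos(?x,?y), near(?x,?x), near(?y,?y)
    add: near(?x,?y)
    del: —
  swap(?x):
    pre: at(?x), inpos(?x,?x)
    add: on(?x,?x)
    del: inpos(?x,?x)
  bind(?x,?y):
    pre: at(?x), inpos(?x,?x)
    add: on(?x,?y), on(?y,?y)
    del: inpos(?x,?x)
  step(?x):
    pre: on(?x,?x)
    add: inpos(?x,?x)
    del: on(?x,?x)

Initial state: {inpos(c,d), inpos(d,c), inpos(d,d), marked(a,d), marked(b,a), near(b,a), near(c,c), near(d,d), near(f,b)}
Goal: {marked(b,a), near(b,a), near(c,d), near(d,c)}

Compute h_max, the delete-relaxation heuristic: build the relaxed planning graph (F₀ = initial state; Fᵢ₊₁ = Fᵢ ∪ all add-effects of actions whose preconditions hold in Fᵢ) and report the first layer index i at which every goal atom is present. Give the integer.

F0 = init (9 atoms)
F1 = F0 ∪ {near(c,d), near(d,c)}  (11 atoms)
goal ⊆ F1  ⇒  h_max = 1

1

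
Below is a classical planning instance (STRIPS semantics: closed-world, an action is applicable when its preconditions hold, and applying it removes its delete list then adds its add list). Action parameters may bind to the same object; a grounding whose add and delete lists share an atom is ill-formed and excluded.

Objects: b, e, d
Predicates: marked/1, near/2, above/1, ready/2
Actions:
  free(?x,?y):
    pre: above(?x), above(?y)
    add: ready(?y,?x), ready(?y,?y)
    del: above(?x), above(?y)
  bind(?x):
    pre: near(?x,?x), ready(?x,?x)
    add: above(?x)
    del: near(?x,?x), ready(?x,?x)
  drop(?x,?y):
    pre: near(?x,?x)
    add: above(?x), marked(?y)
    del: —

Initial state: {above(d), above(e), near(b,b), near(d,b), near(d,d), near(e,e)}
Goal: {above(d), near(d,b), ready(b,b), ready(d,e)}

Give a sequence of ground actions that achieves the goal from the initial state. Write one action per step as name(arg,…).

free(e,d); bind(d); drop(b,b); free(b,b)

1. free(e,d)  →  {near(b,b), near(d,b), near(d,d), near(e,e), ready(d,d), ready(d,e)}
2. bind(d)  →  {above(d), near(b,b), near(d,b), near(e,e), ready(d,e)}
3. drop(b,b)  →  {above(b), above(d), marked(b), near(b,b), near(d,b), near(e,e), ready(d,e)}
4. free(b,b)  →  {above(d), marked(b), near(b,b), near(d,b), near(e,e), ready(b,b), ready(d,e)}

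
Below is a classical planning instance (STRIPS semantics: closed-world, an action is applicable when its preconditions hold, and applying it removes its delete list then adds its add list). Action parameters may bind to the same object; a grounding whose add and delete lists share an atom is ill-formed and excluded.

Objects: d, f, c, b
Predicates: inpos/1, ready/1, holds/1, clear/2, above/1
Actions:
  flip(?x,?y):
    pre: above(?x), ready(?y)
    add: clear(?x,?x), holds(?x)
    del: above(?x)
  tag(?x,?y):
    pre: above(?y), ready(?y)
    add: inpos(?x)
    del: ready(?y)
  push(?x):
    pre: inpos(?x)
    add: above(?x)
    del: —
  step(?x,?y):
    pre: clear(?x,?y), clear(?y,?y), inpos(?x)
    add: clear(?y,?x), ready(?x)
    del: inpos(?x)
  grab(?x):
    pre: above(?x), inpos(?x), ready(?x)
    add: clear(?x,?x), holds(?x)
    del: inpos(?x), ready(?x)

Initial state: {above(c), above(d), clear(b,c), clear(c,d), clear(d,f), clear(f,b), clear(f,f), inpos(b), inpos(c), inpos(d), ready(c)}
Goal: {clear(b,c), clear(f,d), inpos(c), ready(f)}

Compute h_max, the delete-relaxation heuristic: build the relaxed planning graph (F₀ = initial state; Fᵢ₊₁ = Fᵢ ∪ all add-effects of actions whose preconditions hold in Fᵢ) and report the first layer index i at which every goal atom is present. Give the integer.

F0 = init (11 atoms)
F1 = F0 ∪ {above(b), clear(c,c), clear(d,d), clear(f,d), holds(c), holds(d), inpos(f), ready(d)}  (19 atoms)
F2 = F1 ∪ {above(f), clear(b,b), clear(c,b), clear(d,c), holds(b), ready(b), ready(f)}  (26 atoms)
goal ⊆ F2  ⇒  h_max = 2

2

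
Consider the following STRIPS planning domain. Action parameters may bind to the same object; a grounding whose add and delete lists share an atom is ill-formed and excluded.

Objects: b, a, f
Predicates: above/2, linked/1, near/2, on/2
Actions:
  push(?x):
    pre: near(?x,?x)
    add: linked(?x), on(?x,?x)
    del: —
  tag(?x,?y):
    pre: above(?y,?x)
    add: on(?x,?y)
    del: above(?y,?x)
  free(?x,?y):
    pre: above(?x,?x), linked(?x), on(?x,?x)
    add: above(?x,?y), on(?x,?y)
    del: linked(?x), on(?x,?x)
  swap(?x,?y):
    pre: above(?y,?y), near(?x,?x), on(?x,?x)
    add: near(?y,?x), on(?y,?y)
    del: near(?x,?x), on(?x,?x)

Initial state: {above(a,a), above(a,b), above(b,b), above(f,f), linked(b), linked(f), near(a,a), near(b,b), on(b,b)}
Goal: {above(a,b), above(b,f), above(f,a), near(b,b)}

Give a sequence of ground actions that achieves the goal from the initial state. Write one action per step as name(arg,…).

push(a); free(b,f); swap(a,f); free(f,a)

1. push(a)  →  {above(a,a), above(a,b), above(b,b), above(f,f), linked(a), linked(b), linked(f), near(a,a), near(b,b), on(a,a), on(b,b)}
2. free(b,f)  →  {above(a,a), above(a,b), above(b,b), above(b,f), above(f,f), linked(a), linked(f), near(a,a), near(b,b), on(a,a), on(b,f)}
3. swap(a,f)  →  {above(a,a), above(a,b), above(b,b), above(b,f), above(f,f), linked(a), linked(f), near(b,b), near(f,a), on(b,f), on(f,f)}
4. free(f,a)  →  {above(a,a), above(a,b), above(b,b), above(b,f), above(f,a), above(f,f), linked(a), near(b,b), near(f,a), on(b,f), on(f,a)}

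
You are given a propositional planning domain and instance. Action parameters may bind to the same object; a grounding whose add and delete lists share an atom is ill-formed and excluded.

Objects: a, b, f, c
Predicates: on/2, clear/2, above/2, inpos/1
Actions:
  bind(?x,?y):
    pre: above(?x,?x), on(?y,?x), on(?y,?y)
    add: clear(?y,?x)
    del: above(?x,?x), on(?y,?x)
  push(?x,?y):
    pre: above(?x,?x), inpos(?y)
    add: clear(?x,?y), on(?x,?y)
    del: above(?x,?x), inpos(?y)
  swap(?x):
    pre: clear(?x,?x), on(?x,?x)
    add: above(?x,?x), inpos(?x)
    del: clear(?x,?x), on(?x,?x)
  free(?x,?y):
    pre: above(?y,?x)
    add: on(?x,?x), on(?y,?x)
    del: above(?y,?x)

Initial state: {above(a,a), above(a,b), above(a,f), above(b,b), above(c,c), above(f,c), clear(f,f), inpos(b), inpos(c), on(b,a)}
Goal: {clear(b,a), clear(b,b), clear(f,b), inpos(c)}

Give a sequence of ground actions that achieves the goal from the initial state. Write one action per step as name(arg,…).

free(b,a); bind(a,b); bind(b,b); free(f,a); swap(f); push(f,b)

1. free(b,a)  →  {above(a,a), above(a,f), above(b,b), above(c,c), above(f,c), clear(f,f), inpos(b), inpos(c), on(a,b), on(b,a), on(b,b)}
2. bind(a,b)  →  {above(a,f), above(b,b), above(c,c), above(f,c), clear(b,a), clear(f,f), inpos(b), inpos(c), on(a,b), on(b,b)}
3. bind(b,b)  →  {above(a,f), above(c,c), above(f,c), clear(b,a), clear(b,b), clear(f,f), inpos(b), inpos(c), on(a,b)}
4. free(f,a)  →  {above(c,c), above(f,c), clear(b,a), clear(b,b), clear(f,f), inpos(b), inpos(c), on(a,b), on(a,f), on(f,f)}
5. swap(f)  →  {above(c,c), above(f,c), above(f,f), clear(b,a), clear(b,b), inpos(b), inpos(c), inpos(f), on(a,b), on(a,f)}
6. push(f,b)  →  {above(c,c), above(f,c), clear(b,a), clear(b,b), clear(f,b), inpos(c), inpos(f), on(a,b), on(a,f), on(f,b)}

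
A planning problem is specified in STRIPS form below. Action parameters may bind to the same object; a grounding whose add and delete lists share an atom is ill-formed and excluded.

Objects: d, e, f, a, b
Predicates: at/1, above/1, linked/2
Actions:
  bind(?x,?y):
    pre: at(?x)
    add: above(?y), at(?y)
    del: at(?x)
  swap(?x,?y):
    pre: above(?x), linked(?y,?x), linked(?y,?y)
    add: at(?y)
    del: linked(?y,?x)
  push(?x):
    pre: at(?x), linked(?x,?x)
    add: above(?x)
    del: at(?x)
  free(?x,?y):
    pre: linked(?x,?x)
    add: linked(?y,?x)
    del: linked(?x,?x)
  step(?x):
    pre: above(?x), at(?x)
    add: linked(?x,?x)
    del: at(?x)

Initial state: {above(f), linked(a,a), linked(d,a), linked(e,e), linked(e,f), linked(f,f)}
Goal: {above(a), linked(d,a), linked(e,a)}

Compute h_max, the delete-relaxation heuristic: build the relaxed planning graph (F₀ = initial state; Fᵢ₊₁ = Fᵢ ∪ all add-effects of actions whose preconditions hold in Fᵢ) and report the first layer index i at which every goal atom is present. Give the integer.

F0 = init (6 atoms)
F1 = F0 ∪ {at(e), at(f), linked(a,e), linked(a,f), linked(b,a), linked(b,e), linked(b,f), linked(d,e), linked(d,f), linked(e,a), linked(f,a), linked(f,e)}  (18 atoms)
F2 = F1 ∪ {above(a), above(b), above(d), above(e), at(a), at(b), at(d)}  (25 atoms)
goal ⊆ F2  ⇒  h_max = 2

2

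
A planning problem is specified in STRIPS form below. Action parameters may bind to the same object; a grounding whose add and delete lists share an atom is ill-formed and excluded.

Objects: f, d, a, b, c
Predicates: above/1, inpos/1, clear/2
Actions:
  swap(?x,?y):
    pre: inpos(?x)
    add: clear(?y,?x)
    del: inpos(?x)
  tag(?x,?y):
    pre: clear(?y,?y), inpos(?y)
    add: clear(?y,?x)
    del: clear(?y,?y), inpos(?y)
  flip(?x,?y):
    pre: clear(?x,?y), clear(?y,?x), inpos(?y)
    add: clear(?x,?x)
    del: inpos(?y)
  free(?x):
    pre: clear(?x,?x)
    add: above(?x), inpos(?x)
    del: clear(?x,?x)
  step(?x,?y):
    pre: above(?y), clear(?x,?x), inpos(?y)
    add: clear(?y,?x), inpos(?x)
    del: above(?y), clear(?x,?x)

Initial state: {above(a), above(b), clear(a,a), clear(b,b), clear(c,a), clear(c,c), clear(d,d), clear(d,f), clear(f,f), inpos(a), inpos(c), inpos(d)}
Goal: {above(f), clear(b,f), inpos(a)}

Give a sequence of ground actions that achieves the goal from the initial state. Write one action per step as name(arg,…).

free(f); swap(f,b)

1. free(f)  →  {above(a), above(b), above(f), clear(a,a), clear(b,b), clear(c,a), clear(c,c), clear(d,d), clear(d,f), inpos(a), inpos(c), inpos(d), inpos(f)}
2. swap(f,b)  →  {above(a), above(b), above(f), clear(a,a), clear(b,b), clear(b,f), clear(c,a), clear(c,c), clear(d,d), clear(d,f), inpos(a), inpos(c), inpos(d)}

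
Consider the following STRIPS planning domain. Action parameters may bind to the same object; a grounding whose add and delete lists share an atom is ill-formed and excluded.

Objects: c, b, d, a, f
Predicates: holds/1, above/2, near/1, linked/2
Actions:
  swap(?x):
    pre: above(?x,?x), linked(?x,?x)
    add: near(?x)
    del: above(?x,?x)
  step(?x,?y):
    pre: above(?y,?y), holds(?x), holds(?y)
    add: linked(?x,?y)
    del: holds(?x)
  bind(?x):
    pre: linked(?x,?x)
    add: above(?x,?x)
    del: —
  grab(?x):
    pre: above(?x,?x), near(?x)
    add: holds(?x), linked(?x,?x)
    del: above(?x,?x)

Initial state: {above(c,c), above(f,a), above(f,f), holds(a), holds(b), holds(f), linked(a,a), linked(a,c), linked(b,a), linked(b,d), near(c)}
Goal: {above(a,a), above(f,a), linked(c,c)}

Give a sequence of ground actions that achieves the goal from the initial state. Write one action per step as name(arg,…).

bind(a); grab(c)

1. bind(a)  →  {above(a,a), above(c,c), above(f,a), above(f,f), holds(a), holds(b), holds(f), linked(a,a), linked(a,c), linked(b,a), linked(b,d), near(c)}
2. grab(c)  →  {above(a,a), above(f,a), above(f,f), holds(a), holds(b), holds(c), holds(f), linked(a,a), linked(a,c), linked(b,a), linked(b,d), linked(c,c), near(c)}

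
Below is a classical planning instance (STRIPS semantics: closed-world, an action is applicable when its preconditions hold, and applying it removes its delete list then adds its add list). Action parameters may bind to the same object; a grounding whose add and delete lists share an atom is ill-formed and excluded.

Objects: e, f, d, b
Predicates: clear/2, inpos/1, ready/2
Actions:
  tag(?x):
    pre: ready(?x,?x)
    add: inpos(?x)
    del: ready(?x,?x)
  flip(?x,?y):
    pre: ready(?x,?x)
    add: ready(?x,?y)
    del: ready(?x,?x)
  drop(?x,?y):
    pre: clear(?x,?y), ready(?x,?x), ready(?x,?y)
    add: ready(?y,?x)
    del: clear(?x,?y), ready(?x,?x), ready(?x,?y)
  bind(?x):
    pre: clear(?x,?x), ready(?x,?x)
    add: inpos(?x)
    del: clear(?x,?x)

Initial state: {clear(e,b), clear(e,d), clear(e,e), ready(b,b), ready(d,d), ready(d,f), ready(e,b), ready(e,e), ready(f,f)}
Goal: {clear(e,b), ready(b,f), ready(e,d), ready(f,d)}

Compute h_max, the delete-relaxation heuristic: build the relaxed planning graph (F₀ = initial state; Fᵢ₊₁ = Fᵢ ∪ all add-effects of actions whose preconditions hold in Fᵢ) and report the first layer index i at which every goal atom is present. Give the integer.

F0 = init (9 atoms)
F1 = F0 ∪ {inpos(b), inpos(d), inpos(e), inpos(f), ready(b,d), ready(b,e), ready(b,f), ready(d,b), ready(d,e), ready(e,d), ready(e,f), ready(f,b), ready(f,d), ready(f,e)}  (23 atoms)
goal ⊆ F1  ⇒  h_max = 1

1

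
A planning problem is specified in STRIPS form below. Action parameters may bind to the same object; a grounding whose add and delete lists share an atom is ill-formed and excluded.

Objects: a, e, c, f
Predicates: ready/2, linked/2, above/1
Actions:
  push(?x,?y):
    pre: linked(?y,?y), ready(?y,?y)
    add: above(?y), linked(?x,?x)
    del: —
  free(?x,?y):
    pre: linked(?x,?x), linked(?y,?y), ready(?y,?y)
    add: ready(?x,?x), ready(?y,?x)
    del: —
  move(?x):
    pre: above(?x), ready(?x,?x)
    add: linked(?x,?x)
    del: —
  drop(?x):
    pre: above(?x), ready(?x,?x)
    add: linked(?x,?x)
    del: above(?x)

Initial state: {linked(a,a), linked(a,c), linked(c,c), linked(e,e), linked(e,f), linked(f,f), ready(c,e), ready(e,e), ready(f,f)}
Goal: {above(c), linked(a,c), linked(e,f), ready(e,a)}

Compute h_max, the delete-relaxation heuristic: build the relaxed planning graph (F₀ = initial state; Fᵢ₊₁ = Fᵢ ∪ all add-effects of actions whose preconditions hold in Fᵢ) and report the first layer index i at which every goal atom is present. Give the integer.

2

F0 = init (9 atoms)
F1 = F0 ∪ {above(e), above(f), ready(a,a), ready(c,c), ready(e,a), ready(e,c), ready(e,f), ready(f,a), ready(f,c), ready(f,e)}  (19 atoms)
F2 = F1 ∪ {above(a), above(c), ready(a,c), ready(a,e), ready(a,f), ready(c,a), ready(c,f)}  (26 atoms)
goal ⊆ F2  ⇒  h_max = 2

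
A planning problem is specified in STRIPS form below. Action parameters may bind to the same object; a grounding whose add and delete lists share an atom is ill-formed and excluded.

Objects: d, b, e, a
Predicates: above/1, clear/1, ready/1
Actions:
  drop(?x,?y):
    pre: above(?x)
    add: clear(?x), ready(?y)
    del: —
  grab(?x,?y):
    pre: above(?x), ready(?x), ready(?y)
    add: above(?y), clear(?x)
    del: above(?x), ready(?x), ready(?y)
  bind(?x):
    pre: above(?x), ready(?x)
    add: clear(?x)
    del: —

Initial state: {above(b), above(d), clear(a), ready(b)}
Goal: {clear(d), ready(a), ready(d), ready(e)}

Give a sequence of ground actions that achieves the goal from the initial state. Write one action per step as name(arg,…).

drop(d,d); drop(d,e); drop(d,a)

1. drop(d,d)  →  {above(b), above(d), clear(a), clear(d), ready(b), ready(d)}
2. drop(d,e)  →  {above(b), above(d), clear(a), clear(d), ready(b), ready(d), ready(e)}
3. drop(d,a)  →  {above(b), above(d), clear(a), clear(d), ready(a), ready(b), ready(d), ready(e)}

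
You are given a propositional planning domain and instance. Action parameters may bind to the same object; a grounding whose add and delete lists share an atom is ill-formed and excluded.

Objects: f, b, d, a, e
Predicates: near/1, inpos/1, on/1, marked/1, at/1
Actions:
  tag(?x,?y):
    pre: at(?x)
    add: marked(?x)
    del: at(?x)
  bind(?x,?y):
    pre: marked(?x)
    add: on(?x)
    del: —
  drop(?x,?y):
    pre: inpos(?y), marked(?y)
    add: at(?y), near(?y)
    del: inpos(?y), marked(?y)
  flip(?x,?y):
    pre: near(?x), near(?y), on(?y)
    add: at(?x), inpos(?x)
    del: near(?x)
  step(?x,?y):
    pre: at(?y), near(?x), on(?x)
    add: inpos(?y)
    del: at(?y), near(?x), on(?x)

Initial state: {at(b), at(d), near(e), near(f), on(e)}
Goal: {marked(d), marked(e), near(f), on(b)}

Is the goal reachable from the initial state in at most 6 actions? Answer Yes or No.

Yes

1. tag(b,f)  →  {at(d), marked(b), near(e), near(f), on(e)}
2. tag(d,f)  →  {marked(b), marked(d), near(e), near(f), on(e)}
3. bind(b,f)  →  {marked(b), marked(d), near(e), near(f), on(b), on(e)}
4. flip(e,e)  →  {at(e), inpos(e), marked(b), marked(d), near(f), on(b), on(e)}
5. tag(e,f)  →  {inpos(e), marked(b), marked(d), marked(e), near(f), on(b), on(e)}
optimal plan length = 5; 5 ≤ 6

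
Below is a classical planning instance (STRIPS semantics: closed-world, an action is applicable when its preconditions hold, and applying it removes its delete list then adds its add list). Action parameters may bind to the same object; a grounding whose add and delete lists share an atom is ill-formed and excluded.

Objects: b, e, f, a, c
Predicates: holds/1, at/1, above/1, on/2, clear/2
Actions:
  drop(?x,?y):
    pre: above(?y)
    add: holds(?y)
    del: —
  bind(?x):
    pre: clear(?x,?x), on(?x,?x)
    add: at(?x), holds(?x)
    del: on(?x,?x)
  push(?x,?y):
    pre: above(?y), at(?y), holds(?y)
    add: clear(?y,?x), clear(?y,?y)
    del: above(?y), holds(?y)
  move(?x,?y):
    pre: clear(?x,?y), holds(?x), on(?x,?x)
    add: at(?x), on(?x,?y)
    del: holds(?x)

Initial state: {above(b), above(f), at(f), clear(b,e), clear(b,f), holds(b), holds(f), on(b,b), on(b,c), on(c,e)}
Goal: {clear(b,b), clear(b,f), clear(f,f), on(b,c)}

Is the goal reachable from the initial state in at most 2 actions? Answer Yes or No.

1. push(b,f)  →  {above(b), at(f), clear(b,e), clear(b,f), clear(f,b), clear(f,f), holds(b), on(b,b), on(b,c), on(c,e)}
2. move(b,e)  →  {above(b), at(b), at(f), clear(b,e), clear(b,f), clear(f,b), clear(f,f), on(b,b), on(b,c), on(b,e), on(c,e)}
3. drop(b,b)  →  {above(b), at(b), at(f), clear(b,e), clear(b,f), clear(f,b), clear(f,f), holds(b), on(b,b), on(b,c), on(b,e), on(c,e)}
4. push(b,b)  →  {at(b), at(f), clear(b,b), clear(b,e), clear(b,f), clear(f,b), clear(f,f), on(b,b), on(b,c), on(b,e), on(c,e)}
optimal plan length = 4; 4 > 2

No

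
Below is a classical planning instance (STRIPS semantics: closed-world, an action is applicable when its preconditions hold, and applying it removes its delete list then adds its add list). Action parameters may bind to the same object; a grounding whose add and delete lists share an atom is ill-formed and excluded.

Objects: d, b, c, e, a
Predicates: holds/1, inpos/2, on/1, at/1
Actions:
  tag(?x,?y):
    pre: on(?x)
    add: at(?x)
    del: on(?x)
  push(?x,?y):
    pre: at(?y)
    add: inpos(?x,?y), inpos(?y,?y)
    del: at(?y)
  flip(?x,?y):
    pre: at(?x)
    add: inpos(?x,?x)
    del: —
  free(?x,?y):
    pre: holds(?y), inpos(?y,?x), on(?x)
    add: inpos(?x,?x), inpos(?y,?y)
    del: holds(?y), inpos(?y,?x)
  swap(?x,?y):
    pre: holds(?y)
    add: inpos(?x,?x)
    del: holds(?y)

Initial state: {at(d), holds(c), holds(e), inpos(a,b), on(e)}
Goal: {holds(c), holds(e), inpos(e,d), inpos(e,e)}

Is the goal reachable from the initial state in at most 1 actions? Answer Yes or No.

No

1. tag(e,d)  →  {at(d), at(e), holds(c), holds(e), inpos(a,b)}
2. push(d,e)  →  {at(d), holds(c), holds(e), inpos(a,b), inpos(d,e), inpos(e,e)}
3. push(e,d)  →  {holds(c), holds(e), inpos(a,b), inpos(d,d), inpos(d,e), inpos(e,d), inpos(e,e)}
optimal plan length = 3; 3 > 1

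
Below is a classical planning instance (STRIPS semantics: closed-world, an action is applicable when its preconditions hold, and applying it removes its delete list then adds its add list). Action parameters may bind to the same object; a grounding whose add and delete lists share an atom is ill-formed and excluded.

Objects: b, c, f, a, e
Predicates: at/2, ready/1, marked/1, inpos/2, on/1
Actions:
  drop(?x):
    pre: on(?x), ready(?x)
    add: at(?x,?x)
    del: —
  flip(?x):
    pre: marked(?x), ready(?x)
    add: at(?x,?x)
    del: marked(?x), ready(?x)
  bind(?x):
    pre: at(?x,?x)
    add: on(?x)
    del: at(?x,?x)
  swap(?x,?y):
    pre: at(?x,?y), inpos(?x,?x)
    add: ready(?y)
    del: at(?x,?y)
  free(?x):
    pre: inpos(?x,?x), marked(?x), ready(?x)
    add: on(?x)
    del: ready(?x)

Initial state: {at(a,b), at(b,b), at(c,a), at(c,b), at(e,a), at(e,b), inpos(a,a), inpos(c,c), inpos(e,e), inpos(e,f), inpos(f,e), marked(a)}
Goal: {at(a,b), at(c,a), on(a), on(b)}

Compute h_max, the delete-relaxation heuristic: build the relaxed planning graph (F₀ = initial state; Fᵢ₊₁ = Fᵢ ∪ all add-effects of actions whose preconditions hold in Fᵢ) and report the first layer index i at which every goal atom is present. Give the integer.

2

F0 = init (12 atoms)
F1 = F0 ∪ {on(b), ready(a), ready(b)}  (15 atoms)
F2 = F1 ∪ {at(a,a), on(a)}  (17 atoms)
goal ⊆ F2  ⇒  h_max = 2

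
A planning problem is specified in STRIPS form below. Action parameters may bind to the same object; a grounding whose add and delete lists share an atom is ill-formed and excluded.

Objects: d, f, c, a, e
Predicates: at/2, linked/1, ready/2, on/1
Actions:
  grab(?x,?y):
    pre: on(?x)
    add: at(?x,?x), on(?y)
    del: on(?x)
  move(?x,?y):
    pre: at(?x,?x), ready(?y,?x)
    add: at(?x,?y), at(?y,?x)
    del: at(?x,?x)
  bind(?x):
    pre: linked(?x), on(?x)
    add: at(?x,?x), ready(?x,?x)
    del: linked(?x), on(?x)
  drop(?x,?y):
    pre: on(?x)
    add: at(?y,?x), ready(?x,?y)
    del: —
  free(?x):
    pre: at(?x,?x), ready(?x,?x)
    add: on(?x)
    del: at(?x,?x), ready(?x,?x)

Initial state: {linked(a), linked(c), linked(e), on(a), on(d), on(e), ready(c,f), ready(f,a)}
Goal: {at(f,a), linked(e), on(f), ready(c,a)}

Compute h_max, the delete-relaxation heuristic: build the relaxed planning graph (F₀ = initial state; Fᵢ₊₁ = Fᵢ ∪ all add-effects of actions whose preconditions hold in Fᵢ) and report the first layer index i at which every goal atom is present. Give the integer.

2

F0 = init (8 atoms)
F1 = F0 ∪ {at(a,a), at(a,d), at(a,e), at(c,a), at(c,d), at(c,e), at(d,a), at(d,d), at(d,e), at(e,a), at(e,d), at(e,e), at(f,a), at(f,d), at(f,e), on(c), on(f), ready(a,a), ready(a,c), ready(a,d), ready(a,e), ready(a,f), ready(d,a), ready(d,c), ready(d,d), ready(d,e), ready(d,f), ready(e,a), ready(e,c), ready(e,d), ready(e,e), ready(e,f)}  (40 atoms)
F2 = F1 ∪ {at(a,c), at(a,f), at(c,c), at(c,f), at(d,c), at(d,f), at(e,c), at(e,f), at(f,c), at(f,f), ready(c,a), ready(c,c), ready(c,d), ready(c,e), ready(f,c), ready(f,d), ready(f,e), ready(f,f)}  (58 atoms)
goal ⊆ F2  ⇒  h_max = 2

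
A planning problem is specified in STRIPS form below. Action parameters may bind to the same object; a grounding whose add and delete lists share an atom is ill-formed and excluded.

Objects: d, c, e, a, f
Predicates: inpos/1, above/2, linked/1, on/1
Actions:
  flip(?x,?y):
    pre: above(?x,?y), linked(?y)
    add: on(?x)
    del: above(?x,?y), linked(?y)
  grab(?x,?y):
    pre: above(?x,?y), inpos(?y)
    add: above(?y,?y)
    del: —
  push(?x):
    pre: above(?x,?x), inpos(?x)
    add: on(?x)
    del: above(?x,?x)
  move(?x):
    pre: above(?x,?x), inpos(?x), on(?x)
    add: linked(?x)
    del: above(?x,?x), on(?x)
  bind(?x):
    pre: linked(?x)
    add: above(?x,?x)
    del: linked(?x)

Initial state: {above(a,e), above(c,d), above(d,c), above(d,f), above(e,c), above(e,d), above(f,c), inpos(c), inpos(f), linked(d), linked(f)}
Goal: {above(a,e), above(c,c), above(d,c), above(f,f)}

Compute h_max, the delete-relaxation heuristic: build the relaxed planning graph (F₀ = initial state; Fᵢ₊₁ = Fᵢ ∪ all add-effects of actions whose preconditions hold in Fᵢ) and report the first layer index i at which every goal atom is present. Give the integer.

1

F0 = init (11 atoms)
F1 = F0 ∪ {above(c,c), above(d,d), above(f,f), on(c), on(d), on(e)}  (17 atoms)
goal ⊆ F1  ⇒  h_max = 1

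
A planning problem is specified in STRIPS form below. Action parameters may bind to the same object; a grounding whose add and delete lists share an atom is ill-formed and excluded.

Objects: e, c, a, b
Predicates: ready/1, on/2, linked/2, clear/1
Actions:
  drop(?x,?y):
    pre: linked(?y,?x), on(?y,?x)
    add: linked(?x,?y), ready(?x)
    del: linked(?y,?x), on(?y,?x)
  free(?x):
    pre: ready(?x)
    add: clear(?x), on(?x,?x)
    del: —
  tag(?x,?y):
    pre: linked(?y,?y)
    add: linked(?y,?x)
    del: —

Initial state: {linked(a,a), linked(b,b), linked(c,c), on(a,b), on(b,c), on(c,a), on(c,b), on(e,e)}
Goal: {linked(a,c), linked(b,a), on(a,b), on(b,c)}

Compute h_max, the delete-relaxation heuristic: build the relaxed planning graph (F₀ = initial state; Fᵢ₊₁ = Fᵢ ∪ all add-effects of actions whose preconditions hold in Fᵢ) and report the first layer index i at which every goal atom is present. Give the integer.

1

F0 = init (8 atoms)
F1 = F0 ∪ {linked(a,b), linked(a,c), linked(a,e), linked(b,a), linked(b,c), linked(b,e), linked(c,a), linked(c,b), linked(c,e)}  (17 atoms)
goal ⊆ F1  ⇒  h_max = 1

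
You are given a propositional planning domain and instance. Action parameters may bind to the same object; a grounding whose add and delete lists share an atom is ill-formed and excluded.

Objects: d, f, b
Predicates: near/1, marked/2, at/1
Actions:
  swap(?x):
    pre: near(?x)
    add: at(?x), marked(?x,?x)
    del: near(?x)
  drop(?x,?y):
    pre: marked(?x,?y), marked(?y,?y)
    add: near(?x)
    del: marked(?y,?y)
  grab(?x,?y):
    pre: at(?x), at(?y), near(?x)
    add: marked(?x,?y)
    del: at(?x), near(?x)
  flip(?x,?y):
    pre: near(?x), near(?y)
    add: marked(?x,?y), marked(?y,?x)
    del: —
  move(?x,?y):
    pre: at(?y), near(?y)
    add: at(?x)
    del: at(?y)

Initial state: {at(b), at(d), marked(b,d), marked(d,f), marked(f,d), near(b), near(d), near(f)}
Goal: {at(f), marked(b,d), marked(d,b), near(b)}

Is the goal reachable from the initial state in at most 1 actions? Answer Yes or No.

No

1. swap(f)  →  {at(b), at(d), at(f), marked(b,d), marked(d,f), marked(f,d), marked(f,f), near(b), near(d)}
2. grab(d,b)  →  {at(b), at(f), marked(b,d), marked(d,b), marked(d,f), marked(f,d), marked(f,f), near(b)}
optimal plan length = 2; 2 > 1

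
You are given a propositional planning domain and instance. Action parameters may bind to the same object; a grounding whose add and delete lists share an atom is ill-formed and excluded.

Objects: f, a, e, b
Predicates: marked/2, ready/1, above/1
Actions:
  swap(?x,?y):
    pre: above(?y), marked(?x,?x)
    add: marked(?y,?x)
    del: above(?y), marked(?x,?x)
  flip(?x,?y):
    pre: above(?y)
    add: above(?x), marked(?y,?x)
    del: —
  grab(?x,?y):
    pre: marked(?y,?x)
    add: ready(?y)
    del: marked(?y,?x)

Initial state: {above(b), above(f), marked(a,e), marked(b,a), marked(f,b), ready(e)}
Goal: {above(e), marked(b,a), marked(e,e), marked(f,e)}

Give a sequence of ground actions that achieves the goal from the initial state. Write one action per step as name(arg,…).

1. flip(e,f)  →  {above(b), above(e), above(f), marked(a,e), marked(b,a), marked(f,b), marked(f,e), ready(e)}
2. flip(e,e)  →  {above(b), above(e), above(f), marked(a,e), marked(b,a), marked(e,e), marked(f,b), marked(f,e), ready(e)}

flip(e,f); flip(e,e)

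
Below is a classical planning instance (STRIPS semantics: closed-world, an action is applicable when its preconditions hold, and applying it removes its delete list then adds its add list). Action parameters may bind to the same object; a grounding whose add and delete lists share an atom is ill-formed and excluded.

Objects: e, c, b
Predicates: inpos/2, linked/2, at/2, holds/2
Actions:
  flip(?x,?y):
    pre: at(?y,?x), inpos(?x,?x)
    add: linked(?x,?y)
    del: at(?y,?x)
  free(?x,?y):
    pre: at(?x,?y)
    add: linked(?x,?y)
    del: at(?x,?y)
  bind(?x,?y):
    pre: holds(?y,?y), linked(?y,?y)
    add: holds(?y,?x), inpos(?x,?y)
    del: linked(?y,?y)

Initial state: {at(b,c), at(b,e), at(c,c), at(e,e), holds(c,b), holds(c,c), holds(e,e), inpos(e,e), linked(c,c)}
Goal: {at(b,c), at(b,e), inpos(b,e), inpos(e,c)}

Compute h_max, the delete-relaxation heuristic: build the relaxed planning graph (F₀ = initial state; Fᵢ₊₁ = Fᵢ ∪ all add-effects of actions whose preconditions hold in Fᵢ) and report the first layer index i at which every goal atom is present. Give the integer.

F0 = init (9 atoms)
F1 = F0 ∪ {holds(c,e), inpos(b,c), inpos(c,c), inpos(e,c), linked(b,c), linked(b,e), linked(e,b), linked(e,e)}  (17 atoms)
F2 = F1 ∪ {holds(e,b), holds(e,c), inpos(b,e), inpos(c,e), linked(c,b)}  (22 atoms)
goal ⊆ F2  ⇒  h_max = 2

2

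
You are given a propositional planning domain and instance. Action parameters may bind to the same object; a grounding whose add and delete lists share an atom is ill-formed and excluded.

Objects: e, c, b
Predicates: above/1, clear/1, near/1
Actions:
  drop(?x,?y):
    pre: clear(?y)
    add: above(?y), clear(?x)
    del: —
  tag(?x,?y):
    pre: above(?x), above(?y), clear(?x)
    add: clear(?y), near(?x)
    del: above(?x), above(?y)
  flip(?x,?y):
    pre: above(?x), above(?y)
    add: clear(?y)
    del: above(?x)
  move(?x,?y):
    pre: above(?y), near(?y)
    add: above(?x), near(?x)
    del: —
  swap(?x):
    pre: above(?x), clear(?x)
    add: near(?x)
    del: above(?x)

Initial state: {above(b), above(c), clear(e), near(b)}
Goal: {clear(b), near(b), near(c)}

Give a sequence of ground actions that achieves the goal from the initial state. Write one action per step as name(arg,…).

drop(c,e); tag(c,b)

1. drop(c,e)  →  {above(b), above(c), above(e), clear(c), clear(e), near(b)}
2. tag(c,b)  →  {above(e), clear(b), clear(c), clear(e), near(b), near(c)}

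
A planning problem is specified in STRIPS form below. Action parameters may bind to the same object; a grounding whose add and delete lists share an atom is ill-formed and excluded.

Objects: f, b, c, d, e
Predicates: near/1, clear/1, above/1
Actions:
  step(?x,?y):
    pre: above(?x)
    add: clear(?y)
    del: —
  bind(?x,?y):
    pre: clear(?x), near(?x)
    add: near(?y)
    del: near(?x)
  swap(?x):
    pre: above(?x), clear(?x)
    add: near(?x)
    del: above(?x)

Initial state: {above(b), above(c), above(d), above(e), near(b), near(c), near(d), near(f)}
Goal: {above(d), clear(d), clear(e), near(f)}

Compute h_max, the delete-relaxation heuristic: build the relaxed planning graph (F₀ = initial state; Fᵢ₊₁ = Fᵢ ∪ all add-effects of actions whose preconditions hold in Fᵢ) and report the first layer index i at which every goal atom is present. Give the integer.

F0 = init (8 atoms)
F1 = F0 ∪ {clear(b), clear(c), clear(d), clear(e), clear(f)}  (13 atoms)
goal ⊆ F1  ⇒  h_max = 1

1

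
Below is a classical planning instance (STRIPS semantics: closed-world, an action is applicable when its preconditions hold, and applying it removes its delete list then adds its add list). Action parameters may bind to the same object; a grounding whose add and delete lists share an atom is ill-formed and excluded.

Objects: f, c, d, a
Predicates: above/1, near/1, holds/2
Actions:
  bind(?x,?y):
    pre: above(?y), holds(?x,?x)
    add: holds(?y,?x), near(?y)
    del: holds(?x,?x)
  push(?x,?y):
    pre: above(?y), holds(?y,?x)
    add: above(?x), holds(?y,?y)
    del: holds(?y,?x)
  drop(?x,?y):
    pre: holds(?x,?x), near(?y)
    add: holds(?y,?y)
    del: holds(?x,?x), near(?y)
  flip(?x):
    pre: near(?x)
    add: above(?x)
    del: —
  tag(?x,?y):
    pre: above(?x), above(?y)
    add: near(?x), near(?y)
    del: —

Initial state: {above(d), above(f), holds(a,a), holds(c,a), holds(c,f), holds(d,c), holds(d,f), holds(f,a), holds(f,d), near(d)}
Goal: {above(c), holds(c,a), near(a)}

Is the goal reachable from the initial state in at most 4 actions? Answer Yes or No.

Yes

1. push(c,d)  →  {above(c), above(d), above(f), holds(a,a), holds(c,a), holds(c,f), holds(d,d), holds(d,f), holds(f,a), holds(f,d), near(d)}
2. push(a,f)  →  {above(a), above(c), above(d), above(f), holds(a,a), holds(c,a), holds(c,f), holds(d,d), holds(d,f), holds(f,d), holds(f,f), near(d)}
3. bind(f,a)  →  {above(a), above(c), above(d), above(f), holds(a,a), holds(a,f), holds(c,a), holds(c,f), holds(d,d), holds(d,f), holds(f,d), near(a), near(d)}
optimal plan length = 3; 3 ≤ 4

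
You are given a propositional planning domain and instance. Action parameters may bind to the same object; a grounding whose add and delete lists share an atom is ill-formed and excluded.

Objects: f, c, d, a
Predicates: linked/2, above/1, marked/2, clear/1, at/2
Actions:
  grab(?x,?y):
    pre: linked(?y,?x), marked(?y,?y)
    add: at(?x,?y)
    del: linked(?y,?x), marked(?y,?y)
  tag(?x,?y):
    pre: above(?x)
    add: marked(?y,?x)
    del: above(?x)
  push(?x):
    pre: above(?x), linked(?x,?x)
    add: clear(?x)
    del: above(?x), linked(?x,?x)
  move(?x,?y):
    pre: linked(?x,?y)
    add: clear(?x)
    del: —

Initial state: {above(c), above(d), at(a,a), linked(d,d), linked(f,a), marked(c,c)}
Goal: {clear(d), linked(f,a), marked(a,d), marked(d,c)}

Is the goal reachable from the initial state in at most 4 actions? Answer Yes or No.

Yes

1. tag(c,d)  →  {above(d), at(a,a), linked(d,d), linked(f,a), marked(c,c), marked(d,c)}
2. tag(d,a)  →  {at(a,a), linked(d,d), linked(f,a), marked(a,d), marked(c,c), marked(d,c)}
3. move(d,d)  →  {at(a,a), clear(d), linked(d,d), linked(f,a), marked(a,d), marked(c,c), marked(d,c)}
optimal plan length = 3; 3 ≤ 4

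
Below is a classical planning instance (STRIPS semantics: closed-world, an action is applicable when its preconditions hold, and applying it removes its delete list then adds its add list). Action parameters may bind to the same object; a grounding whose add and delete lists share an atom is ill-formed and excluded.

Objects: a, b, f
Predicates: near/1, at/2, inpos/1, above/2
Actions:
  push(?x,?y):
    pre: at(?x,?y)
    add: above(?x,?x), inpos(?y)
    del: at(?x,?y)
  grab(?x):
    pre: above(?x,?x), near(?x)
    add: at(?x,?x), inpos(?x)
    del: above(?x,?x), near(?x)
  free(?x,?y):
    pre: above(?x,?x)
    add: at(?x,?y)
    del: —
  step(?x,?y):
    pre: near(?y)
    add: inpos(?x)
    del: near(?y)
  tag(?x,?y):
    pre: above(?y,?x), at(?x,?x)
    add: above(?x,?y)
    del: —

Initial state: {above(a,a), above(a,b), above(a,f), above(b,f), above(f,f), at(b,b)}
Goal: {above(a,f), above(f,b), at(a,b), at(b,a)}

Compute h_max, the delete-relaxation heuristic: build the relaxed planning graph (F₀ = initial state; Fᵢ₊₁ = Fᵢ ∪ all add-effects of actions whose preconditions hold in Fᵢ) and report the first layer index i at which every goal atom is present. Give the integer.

F0 = init (6 atoms)
F1 = F0 ∪ {above(b,a), above(b,b), at(a,a), at(a,b), at(a,f), at(f,a), at(f,b), at(f,f), inpos(b)}  (15 atoms)
F2 = F1 ∪ {above(f,a), above(f,b), at(b,a), at(b,f), inpos(a), inpos(f)}  (21 atoms)
goal ⊆ F2  ⇒  h_max = 2

2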